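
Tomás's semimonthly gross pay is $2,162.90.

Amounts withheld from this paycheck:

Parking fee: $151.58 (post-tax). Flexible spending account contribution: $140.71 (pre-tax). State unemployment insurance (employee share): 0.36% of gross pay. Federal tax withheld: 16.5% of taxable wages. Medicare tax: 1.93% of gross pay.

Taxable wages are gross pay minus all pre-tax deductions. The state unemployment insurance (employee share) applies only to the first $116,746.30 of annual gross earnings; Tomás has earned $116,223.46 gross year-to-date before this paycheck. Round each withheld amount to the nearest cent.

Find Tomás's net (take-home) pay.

Flexible spending account contribution: $140.71
Taxable wages = $2,162.90 − $140.71 = $2,022.19
Federal tax withheld: $2,022.19 × 0.165 = $333.66
Medicare tax: $2,162.90 × 0.0193 = $41.74
State unemployment insurance (employee share): only $116,746.30 − $116,223.46 = $522.84 of this check is subject → $522.84 × 0.0036 = $1.88
Parking fee: $151.58
Total deductions = $140.71 + $333.66 + $41.74 + $1.88 + $151.58 = $669.57
Net pay = $2,162.90 − $669.57 = $1,493.33

$1,493.33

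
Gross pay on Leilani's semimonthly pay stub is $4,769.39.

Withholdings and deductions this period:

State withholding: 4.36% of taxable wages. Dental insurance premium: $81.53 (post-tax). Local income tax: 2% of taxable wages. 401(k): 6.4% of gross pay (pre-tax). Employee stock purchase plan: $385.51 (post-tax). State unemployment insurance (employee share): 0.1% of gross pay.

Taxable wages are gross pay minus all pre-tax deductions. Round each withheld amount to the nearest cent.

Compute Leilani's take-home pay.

401(k): $4,769.39 × 0.064 = $305.24
Taxable wages = $4,769.39 − $305.24 = $4,464.15
State withholding: $4,464.15 × 0.0436 = $194.64
Local income tax: $4,464.15 × 0.02 = $89.28
State unemployment insurance (employee share): $4,769.39 × 0.001 = $4.77
Dental insurance premium: $81.53
Employee stock purchase plan: $385.51
Total deductions = $305.24 + $194.64 + $89.28 + $4.77 + $81.53 + $385.51 = $1,060.97
Net pay = $4,769.39 − $1,060.97 = $3,708.42

$3,708.42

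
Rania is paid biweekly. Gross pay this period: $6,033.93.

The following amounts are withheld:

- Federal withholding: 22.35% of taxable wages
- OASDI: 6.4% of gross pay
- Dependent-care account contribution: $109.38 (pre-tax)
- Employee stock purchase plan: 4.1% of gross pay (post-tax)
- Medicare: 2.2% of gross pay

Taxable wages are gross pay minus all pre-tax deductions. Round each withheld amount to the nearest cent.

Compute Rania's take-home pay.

$3,834.10

Dependent-care account contribution: $109.38
Taxable wages = $6,033.93 − $109.38 = $5,924.55
Federal withholding: $5,924.55 × 0.2235 = $1,324.14
Medicare: $6,033.93 × 0.022 = $132.75
OASDI: $6,033.93 × 0.064 = $386.17
Employee stock purchase plan: $6,033.93 × 0.041 = $247.39
Total deductions = $109.38 + $1,324.14 + $132.75 + $386.17 + $247.39 = $2,199.83
Net pay = $6,033.93 − $2,199.83 = $3,834.10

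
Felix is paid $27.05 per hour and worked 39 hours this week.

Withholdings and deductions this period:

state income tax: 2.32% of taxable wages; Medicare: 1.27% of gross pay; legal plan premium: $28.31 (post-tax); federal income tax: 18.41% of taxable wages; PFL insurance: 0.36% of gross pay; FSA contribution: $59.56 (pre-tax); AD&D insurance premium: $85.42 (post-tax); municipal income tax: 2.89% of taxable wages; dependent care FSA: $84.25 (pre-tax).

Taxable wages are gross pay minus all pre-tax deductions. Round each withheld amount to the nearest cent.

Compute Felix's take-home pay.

Gross pay: 39 × $27.05 = $1,054.95
Dependent care FSA: $84.25
FSA contribution: $59.56
Pre-tax total = $84.25 + $59.56 = $143.81
Taxable wages = $1,054.95 − $143.81 = $911.14
State income tax: $911.14 × 0.0232 = $21.14
Municipal income tax: $911.14 × 0.0289 = $26.33
Federal income tax: $911.14 × 0.1841 = $167.74
Medicare: $1,054.95 × 0.0127 = $13.40
PFL insurance: $1,054.95 × 0.0036 = $3.80
AD&D insurance premium: $85.42
Legal plan premium: $28.31
Total deductions = $84.25 + $59.56 + $21.14 + $26.33 + $167.74 + $13.40 + $3.80 + $85.42 + $28.31 = $489.95
Net pay = $1,054.95 − $489.95 = $565.00

$565.00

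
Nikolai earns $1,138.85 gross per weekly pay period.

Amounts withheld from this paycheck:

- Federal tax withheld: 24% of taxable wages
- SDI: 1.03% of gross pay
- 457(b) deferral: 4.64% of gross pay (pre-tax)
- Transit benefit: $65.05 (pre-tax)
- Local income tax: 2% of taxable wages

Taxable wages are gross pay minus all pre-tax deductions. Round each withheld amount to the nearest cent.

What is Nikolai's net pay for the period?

$743.78

457(b) deferral: $1,138.85 × 0.0464 = $52.84
Transit benefit: $65.05
Pre-tax total = $52.84 + $65.05 = $117.89
Taxable wages = $1,138.85 − $117.89 = $1,020.96
Local income tax: $1,020.96 × 0.02 = $20.42
Federal tax withheld: $1,020.96 × 0.24 = $245.03
SDI: $1,138.85 × 0.0103 = $11.73
Total deductions = $52.84 + $65.05 + $20.42 + $245.03 + $11.73 = $395.07
Net pay = $1,138.85 − $395.07 = $743.78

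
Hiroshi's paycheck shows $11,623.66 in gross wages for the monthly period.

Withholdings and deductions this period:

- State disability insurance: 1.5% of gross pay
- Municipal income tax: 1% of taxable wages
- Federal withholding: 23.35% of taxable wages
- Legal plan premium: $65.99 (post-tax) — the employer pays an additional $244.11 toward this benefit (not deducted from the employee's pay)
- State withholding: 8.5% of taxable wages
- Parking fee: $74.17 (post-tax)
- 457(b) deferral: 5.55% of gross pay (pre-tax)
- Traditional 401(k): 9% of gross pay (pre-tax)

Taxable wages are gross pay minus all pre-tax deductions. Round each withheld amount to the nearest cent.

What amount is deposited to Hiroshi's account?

457(b) deferral: $11,623.66 × 0.0555 = $645.11
Traditional 401(k): $11,623.66 × 0.09 = $1,046.13
Pre-tax total = $645.11 + $1,046.13 = $1,691.24
Taxable wages = $11,623.66 − $1,691.24 = $9,932.42
Federal withholding: $9,932.42 × 0.2335 = $2,319.22
State withholding: $9,932.42 × 0.085 = $844.26
Municipal income tax: $9,932.42 × 0.01 = $99.32
State disability insurance: $11,623.66 × 0.015 = $174.35
Parking fee: $74.17
Legal plan premium: $65.99
(Employer's $244.11 toward legal plan premium is not withheld from the employee.)
Total deductions = $645.11 + $1,046.13 + $2,319.22 + $844.26 + $99.32 + $174.35 + $74.17 + $65.99 = $5,268.55
Net pay = $11,623.66 − $5,268.55 = $6,355.11

$6,355.11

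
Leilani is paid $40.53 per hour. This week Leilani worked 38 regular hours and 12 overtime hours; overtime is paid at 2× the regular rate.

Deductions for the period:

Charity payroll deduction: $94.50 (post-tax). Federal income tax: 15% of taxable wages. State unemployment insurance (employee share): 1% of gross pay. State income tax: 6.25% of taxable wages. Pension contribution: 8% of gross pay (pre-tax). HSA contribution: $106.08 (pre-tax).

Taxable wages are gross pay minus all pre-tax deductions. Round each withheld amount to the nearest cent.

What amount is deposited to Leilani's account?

$1,617.40

Regular pay: 38 × $40.53 = $1,540.14
Overtime pay: 12 × $40.53 × 2 = $972.72
Gross pay = $1,540.14 + $972.72 = $2,512.86
HSA contribution: $106.08
Pension contribution: $2,512.86 × 0.08 = $201.03
Pre-tax total = $106.08 + $201.03 = $307.11
Taxable wages = $2,512.86 − $307.11 = $2,205.75
Federal income tax: $2,205.75 × 0.15 = $330.86
State income tax: $2,205.75 × 0.0625 = $137.86
State unemployment insurance (employee share): $2,512.86 × 0.01 = $25.13
Charity payroll deduction: $94.50
Total deductions = $106.08 + $201.03 + $330.86 + $137.86 + $25.13 + $94.50 = $895.46
Net pay = $2,512.86 − $895.46 = $1,617.40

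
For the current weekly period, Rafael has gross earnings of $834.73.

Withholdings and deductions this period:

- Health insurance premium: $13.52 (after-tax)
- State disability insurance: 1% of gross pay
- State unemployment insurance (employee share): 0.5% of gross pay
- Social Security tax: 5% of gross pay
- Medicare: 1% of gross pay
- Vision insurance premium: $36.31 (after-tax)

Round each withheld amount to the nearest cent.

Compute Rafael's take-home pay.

$722.29

State unemployment insurance (employee share): $834.73 × 0.005 = $4.17
Medicare: $834.73 × 0.01 = $8.35
State disability insurance: $834.73 × 0.01 = $8.35
Social Security tax: $834.73 × 0.05 = $41.74
Vision insurance premium: $36.31
Health insurance premium: $13.52
Total deductions = $4.17 + $8.35 + $8.35 + $41.74 + $36.31 + $13.52 = $112.44
Net pay = $834.73 − $112.44 = $722.29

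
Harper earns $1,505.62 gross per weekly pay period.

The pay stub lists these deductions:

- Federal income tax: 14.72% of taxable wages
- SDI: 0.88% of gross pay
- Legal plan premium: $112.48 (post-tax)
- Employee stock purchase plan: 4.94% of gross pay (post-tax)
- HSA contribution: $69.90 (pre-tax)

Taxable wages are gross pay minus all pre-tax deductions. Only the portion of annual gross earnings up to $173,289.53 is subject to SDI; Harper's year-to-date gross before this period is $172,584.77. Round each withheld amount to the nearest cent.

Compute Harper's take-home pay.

$1,031.32

HSA contribution: $69.90
Taxable wages = $1,505.62 − $69.90 = $1,435.72
Federal income tax: $1,435.72 × 0.1472 = $211.34
SDI: only $173,289.53 − $172,584.77 = $704.76 of this check is subject → $704.76 × 0.0088 = $6.20
Legal plan premium: $112.48
Employee stock purchase plan: $1,505.62 × 0.0494 = $74.38
Total deductions = $69.90 + $211.34 + $6.20 + $112.48 + $74.38 = $474.30
Net pay = $1,505.62 − $474.30 = $1,031.32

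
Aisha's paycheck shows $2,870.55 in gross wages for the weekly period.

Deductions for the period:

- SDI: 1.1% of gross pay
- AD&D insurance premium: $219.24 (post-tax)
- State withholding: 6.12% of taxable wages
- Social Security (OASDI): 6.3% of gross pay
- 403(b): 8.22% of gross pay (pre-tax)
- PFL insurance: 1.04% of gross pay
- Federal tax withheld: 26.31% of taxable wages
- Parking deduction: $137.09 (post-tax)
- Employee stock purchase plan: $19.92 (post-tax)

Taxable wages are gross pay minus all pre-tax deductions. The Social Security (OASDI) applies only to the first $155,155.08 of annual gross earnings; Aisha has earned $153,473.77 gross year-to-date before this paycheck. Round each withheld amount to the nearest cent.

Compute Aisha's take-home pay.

$1,236.59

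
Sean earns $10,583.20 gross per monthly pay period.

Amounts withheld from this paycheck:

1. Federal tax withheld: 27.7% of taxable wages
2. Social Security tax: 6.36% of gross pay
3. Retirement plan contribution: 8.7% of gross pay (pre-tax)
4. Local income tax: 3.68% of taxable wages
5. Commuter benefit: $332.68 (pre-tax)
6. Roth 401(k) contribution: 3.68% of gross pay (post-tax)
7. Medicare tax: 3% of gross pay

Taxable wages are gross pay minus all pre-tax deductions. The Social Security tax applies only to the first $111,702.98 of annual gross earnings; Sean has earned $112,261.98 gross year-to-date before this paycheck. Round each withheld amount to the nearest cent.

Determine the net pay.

Retirement plan contribution: $10,583.20 × 0.087 = $920.74
Commuter benefit: $332.68
Pre-tax total = $920.74 + $332.68 = $1,253.42
Taxable wages = $10,583.20 − $1,253.42 = $9,329.78
Local income tax: $9,329.78 × 0.0368 = $343.34
Federal tax withheld: $9,329.78 × 0.277 = $2,584.35
Medicare tax: $10,583.20 × 0.03 = $317.50
Social Security tax: annual cap $111,702.98 already reached (YTD $112,261.98), so $0.00
Roth 401(k) contribution: $10,583.20 × 0.0368 = $389.46
Total deductions = $920.74 + $332.68 + $343.34 + $2,584.35 + $317.50 + $0.00 + $389.46 = $4,888.07
Net pay = $10,583.20 − $4,888.07 = $5,695.13

$5,695.13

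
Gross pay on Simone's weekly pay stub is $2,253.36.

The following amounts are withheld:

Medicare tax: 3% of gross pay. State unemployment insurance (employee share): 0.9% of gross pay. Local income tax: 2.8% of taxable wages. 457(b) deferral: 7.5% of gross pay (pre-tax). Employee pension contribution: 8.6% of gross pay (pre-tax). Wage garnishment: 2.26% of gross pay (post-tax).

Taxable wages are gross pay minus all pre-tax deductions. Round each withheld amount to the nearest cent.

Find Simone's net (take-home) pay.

$1,698.82

457(b) deferral: $2,253.36 × 0.075 = $169.00
Employee pension contribution: $2,253.36 × 0.086 = $193.79
Pre-tax total = $169.00 + $193.79 = $362.79
Taxable wages = $2,253.36 − $362.79 = $1,890.57
Local income tax: $1,890.57 × 0.028 = $52.94
Medicare tax: $2,253.36 × 0.03 = $67.60
State unemployment insurance (employee share): $2,253.36 × 0.009 = $20.28
Wage garnishment: $2,253.36 × 0.0226 = $50.93
Total deductions = $169.00 + $193.79 + $52.94 + $67.60 + $20.28 + $50.93 = $554.54
Net pay = $2,253.36 − $554.54 = $1,698.82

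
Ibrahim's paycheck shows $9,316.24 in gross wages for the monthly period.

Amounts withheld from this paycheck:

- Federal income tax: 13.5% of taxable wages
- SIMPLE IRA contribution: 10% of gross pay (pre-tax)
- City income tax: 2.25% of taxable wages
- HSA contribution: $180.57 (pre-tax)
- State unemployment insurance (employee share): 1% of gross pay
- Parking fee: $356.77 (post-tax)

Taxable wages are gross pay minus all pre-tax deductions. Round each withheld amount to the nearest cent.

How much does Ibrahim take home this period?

HSA contribution: $180.57
SIMPLE IRA contribution: $9,316.24 × 0.1 = $931.62
Pre-tax total = $180.57 + $931.62 = $1,112.19
Taxable wages = $9,316.24 − $1,112.19 = $8,204.05
Federal income tax: $8,204.05 × 0.135 = $1,107.55
City income tax: $8,204.05 × 0.0225 = $184.59
State unemployment insurance (employee share): $9,316.24 × 0.01 = $93.16
Parking fee: $356.77
Total deductions = $180.57 + $931.62 + $1,107.55 + $184.59 + $93.16 + $356.77 = $2,854.26
Net pay = $9,316.24 − $2,854.26 = $6,461.98

$6,461.98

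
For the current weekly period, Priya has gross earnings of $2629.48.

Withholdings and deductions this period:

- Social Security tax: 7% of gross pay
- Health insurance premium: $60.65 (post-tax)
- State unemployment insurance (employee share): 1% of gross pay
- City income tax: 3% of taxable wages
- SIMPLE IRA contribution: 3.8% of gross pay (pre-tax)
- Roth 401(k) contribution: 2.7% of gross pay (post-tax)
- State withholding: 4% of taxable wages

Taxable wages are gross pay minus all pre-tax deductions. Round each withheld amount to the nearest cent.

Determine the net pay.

SIMPLE IRA contribution: $2629.48 × 0.038 = $99.92
Taxable wages = $2629.48 − $99.92 = $2529.56
City income tax: $2529.56 × 0.03 = $75.89
State withholding: $2529.56 × 0.04 = $101.18
State unemployment insurance (employee share): $2629.48 × 0.01 = $26.29
Social Security tax: $2629.48 × 0.07 = $184.06
Health insurance premium: $60.65
Roth 401(k) contribution: $2629.48 × 0.027 = $71.00
Total deductions = $99.92 + $75.89 + $101.18 + $26.29 + $184.06 + $60.65 + $71.00 = $618.99
Net pay = $2629.48 − $618.99 = $2010.49

$2010.49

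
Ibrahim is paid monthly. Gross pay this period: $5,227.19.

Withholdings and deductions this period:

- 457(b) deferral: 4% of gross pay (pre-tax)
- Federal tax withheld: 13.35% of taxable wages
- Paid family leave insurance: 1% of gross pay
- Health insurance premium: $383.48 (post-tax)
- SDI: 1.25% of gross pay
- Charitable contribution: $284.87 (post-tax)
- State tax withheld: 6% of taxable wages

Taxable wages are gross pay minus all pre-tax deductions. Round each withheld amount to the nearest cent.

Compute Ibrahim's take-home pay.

$3,261.13

457(b) deferral: $5,227.19 × 0.04 = $209.09
Taxable wages = $5,227.19 − $209.09 = $5,018.10
State tax withheld: $5,018.10 × 0.06 = $301.09
Federal tax withheld: $5,018.10 × 0.1335 = $669.92
Paid family leave insurance: $5,227.19 × 0.01 = $52.27
SDI: $5,227.19 × 0.0125 = $65.34
Charitable contribution: $284.87
Health insurance premium: $383.48
Total deductions = $209.09 + $301.09 + $669.92 + $52.27 + $65.34 + $284.87 + $383.48 = $1,966.06
Net pay = $5,227.19 − $1,966.06 = $3,261.13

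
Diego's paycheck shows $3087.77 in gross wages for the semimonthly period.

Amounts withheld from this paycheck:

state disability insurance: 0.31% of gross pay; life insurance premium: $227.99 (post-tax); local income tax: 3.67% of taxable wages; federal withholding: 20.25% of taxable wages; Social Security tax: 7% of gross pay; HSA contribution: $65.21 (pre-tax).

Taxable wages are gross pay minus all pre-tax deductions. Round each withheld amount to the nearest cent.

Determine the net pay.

HSA contribution: $65.21
Taxable wages = $3087.77 − $65.21 = $3022.56
Federal withholding: $3022.56 × 0.2025 = $612.07
Local income tax: $3022.56 × 0.0367 = $110.93
State disability insurance: $3087.77 × 0.0031 = $9.57
Social Security tax: $3087.77 × 0.07 = $216.14
Life insurance premium: $227.99
Total deductions = $65.21 + $612.07 + $110.93 + $9.57 + $216.14 + $227.99 = $1241.91
Net pay = $3087.77 − $1241.91 = $1845.86

$1845.86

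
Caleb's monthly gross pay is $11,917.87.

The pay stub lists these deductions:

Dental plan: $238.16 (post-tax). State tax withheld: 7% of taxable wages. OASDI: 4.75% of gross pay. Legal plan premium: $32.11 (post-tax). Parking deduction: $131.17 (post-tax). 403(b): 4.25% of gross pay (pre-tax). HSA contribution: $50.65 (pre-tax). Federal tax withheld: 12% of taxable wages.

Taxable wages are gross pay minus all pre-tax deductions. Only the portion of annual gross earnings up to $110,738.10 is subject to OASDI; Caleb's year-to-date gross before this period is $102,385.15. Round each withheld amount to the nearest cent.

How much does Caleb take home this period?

$8,403.96

403(b): $11,917.87 × 0.0425 = $506.51
HSA contribution: $50.65
Pre-tax total = $506.51 + $50.65 = $557.16
Taxable wages = $11,917.87 − $557.16 = $11,360.71
Federal tax withheld: $11,360.71 × 0.12 = $1,363.29
State tax withheld: $11,360.71 × 0.07 = $795.25
OASDI: only $110,738.10 − $102,385.15 = $8,352.95 of this check is subject → $8,352.95 × 0.0475 = $396.77
Legal plan premium: $32.11
Parking deduction: $131.17
Dental plan: $238.16
Total deductions = $506.51 + $50.65 + $1,363.29 + $795.25 + $396.77 + $32.11 + $131.17 + $238.16 = $3,513.91
Net pay = $11,917.87 − $3,513.91 = $8,403.96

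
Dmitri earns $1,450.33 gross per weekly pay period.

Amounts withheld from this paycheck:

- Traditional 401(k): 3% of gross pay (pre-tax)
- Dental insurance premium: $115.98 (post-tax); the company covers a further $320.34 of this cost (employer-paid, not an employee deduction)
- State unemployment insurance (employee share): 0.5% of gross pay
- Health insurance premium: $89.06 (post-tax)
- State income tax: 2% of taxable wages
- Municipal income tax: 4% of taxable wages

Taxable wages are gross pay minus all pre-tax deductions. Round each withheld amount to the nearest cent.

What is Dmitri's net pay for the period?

$1,110.12

Traditional 401(k): $1,450.33 × 0.03 = $43.51
Taxable wages = $1,450.33 − $43.51 = $1,406.82
State income tax: $1,406.82 × 0.02 = $28.14
Municipal income tax: $1,406.82 × 0.04 = $56.27
State unemployment insurance (employee share): $1,450.33 × 0.005 = $7.25
Dental insurance premium: $115.98
Health insurance premium: $89.06
(Employer's $320.34 toward dental insurance premium is not withheld from the employee.)
Total deductions = $43.51 + $28.14 + $56.27 + $7.25 + $115.98 + $89.06 = $340.21
Net pay = $1,450.33 − $340.21 = $1,110.12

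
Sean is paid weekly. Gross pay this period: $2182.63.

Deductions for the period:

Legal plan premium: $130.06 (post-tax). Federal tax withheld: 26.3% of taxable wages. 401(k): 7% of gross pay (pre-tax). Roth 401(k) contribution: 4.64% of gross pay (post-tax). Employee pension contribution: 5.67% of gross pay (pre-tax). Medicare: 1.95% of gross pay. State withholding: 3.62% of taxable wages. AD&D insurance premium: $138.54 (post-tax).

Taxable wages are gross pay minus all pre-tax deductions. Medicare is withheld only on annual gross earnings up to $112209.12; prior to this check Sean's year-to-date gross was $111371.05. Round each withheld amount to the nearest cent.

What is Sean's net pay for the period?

Employee pension contribution: $2182.63 × 0.0567 = $123.76
401(k): $2182.63 × 0.07 = $152.78
Pre-tax total = $123.76 + $152.78 = $276.54
Taxable wages = $2182.63 − $276.54 = $1906.09
Federal tax withheld: $1906.09 × 0.263 = $501.30
State withholding: $1906.09 × 0.0362 = $69.00
Medicare: only $112209.12 − $111371.05 = $838.07 of this check is subject → $838.07 × 0.0195 = $16.34
Legal plan premium: $130.06
AD&D insurance premium: $138.54
Roth 401(k) contribution: $2182.63 × 0.0464 = $101.27
Total deductions = $123.76 + $152.78 + $501.30 + $69.00 + $16.34 + $130.06 + $138.54 + $101.27 = $1233.05
Net pay = $2182.63 − $1233.05 = $949.58

$949.58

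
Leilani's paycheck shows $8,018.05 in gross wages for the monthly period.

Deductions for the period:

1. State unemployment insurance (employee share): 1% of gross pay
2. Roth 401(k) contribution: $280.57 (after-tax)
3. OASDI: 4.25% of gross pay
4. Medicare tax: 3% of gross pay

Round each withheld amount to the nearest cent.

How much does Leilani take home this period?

$7,075.99

State unemployment insurance (employee share): $8,018.05 × 0.01 = $80.18
OASDI: $8,018.05 × 0.0425 = $340.77
Medicare tax: $8,018.05 × 0.03 = $240.54
Roth 401(k) contribution: $280.57
Total deductions = $80.18 + $340.77 + $240.54 + $280.57 = $942.06
Net pay = $8,018.05 − $942.06 = $7,075.99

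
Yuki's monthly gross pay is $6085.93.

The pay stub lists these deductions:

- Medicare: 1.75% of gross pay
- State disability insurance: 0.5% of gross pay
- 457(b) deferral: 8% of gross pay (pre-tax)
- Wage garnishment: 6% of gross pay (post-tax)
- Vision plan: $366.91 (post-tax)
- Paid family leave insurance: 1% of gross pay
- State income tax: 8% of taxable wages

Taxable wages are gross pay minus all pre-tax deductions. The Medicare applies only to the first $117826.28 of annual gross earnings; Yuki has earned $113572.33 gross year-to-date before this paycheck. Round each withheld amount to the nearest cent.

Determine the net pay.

457(b) deferral: $6085.93 × 0.08 = $486.87
Taxable wages = $6085.93 − $486.87 = $5599.06
State income tax: $5599.06 × 0.08 = $447.92
Paid family leave insurance: $6085.93 × 0.01 = $60.86
Medicare: only $117826.28 − $113572.33 = $4253.95 of this check is subject → $4253.95 × 0.0175 = $74.44
State disability insurance: $6085.93 × 0.005 = $30.43
Vision plan: $366.91
Wage garnishment: $6085.93 × 0.06 = $365.16
Total deductions = $486.87 + $447.92 + $60.86 + $74.44 + $30.43 + $366.91 + $365.16 = $1832.59
Net pay = $6085.93 − $1832.59 = $4253.34

$4253.34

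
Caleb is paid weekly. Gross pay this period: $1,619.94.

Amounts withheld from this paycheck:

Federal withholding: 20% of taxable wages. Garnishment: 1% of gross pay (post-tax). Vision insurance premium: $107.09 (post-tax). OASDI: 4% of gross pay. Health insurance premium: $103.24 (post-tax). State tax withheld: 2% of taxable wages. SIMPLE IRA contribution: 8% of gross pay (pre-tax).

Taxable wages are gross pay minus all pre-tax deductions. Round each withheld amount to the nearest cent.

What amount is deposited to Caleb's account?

SIMPLE IRA contribution: $1,619.94 × 0.08 = $129.60
Taxable wages = $1,619.94 − $129.60 = $1,490.34
Federal withholding: $1,490.34 × 0.2 = $298.07
State tax withheld: $1,490.34 × 0.02 = $29.81
OASDI: $1,619.94 × 0.04 = $64.80
Health insurance premium: $103.24
Garnishment: $1,619.94 × 0.01 = $16.20
Vision insurance premium: $107.09
Total deductions = $129.60 + $298.07 + $29.81 + $64.80 + $103.24 + $16.20 + $107.09 = $748.81
Net pay = $1,619.94 − $748.81 = $871.13

$871.13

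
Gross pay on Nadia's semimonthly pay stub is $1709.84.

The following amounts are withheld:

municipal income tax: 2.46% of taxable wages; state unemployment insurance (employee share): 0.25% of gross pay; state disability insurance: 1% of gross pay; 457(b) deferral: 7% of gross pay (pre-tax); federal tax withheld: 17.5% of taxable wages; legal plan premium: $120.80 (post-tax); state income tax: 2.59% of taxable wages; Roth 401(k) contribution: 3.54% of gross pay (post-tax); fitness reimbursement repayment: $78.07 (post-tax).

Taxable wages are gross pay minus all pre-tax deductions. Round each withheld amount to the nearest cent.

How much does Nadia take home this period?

457(b) deferral: $1709.84 × 0.07 = $119.69
Taxable wages = $1709.84 − $119.69 = $1590.15
Municipal income tax: $1590.15 × 0.0246 = $39.12
Federal tax withheld: $1590.15 × 0.175 = $278.28
State income tax: $1590.15 × 0.0259 = $41.18
State unemployment insurance (employee share): $1709.84 × 0.0025 = $4.27
State disability insurance: $1709.84 × 0.01 = $17.10
Fitness reimbursement repayment: $78.07
Legal plan premium: $120.80
Roth 401(k) contribution: $1709.84 × 0.0354 = $60.53
Total deductions = $119.69 + $39.12 + $278.28 + $41.18 + $4.27 + $17.10 + $78.07 + $120.80 + $60.53 = $759.04
Net pay = $1709.84 − $759.04 = $950.80

$950.80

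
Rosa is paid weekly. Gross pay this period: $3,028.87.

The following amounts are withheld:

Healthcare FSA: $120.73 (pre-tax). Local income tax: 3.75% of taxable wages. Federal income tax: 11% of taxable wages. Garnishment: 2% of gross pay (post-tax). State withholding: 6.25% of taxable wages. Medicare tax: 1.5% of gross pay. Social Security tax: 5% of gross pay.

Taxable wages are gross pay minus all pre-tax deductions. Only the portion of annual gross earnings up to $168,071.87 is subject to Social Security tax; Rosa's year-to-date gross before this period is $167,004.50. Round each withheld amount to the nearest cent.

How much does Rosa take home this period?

Healthcare FSA: $120.73
Taxable wages = $3,028.87 − $120.73 = $2,908.14
State withholding: $2,908.14 × 0.0625 = $181.76
Federal income tax: $2,908.14 × 0.11 = $319.90
Local income tax: $2,908.14 × 0.0375 = $109.06
Medicare tax: $3,028.87 × 0.015 = $45.43
Social Security tax: only $168,071.87 − $167,004.50 = $1,067.37 of this check is subject → $1,067.37 × 0.05 = $53.37
Garnishment: $3,028.87 × 0.02 = $60.58
Total deductions = $120.73 + $181.76 + $319.90 + $109.06 + $45.43 + $53.37 + $60.58 = $890.83
Net pay = $3,028.87 − $890.83 = $2,138.04

$2,138.04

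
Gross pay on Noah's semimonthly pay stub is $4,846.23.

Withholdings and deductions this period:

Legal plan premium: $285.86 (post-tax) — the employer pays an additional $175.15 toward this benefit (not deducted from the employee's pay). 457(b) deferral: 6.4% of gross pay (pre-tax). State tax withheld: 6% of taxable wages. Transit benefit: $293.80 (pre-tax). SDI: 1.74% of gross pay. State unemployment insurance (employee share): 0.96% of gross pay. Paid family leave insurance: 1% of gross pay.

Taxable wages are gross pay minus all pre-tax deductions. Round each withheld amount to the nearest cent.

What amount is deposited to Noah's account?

457(b) deferral: $4,846.23 × 0.064 = $310.16
Transit benefit: $293.80
Pre-tax total = $310.16 + $293.80 = $603.96
Taxable wages = $4,846.23 − $603.96 = $4,242.27
State tax withheld: $4,242.27 × 0.06 = $254.54
State unemployment insurance (employee share): $4,846.23 × 0.0096 = $46.52
SDI: $4,846.23 × 0.0174 = $84.32
Paid family leave insurance: $4,846.23 × 0.01 = $48.46
Legal plan premium: $285.86
(Employer's $175.15 toward legal plan premium is not withheld from the employee.)
Total deductions = $310.16 + $293.80 + $254.54 + $46.52 + $84.32 + $48.46 + $285.86 = $1,323.66
Net pay = $4,846.23 − $1,323.66 = $3,522.57

$3,522.57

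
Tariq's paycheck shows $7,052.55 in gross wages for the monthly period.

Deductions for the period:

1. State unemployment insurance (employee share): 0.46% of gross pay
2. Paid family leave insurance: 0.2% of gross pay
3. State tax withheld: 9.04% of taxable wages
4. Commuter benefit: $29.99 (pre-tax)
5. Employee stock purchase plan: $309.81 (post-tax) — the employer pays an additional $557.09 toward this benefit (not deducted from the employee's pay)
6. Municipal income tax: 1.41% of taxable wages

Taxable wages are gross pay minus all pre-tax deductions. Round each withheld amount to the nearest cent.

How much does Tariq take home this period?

Commuter benefit: $29.99
Taxable wages = $7,052.55 − $29.99 = $7,022.56
State tax withheld: $7,022.56 × 0.0904 = $634.84
Municipal income tax: $7,022.56 × 0.0141 = $99.02
Paid family leave insurance: $7,052.55 × 0.002 = $14.11
State unemployment insurance (employee share): $7,052.55 × 0.0046 = $32.44
Employee stock purchase plan: $309.81
(Employer's $557.09 toward employee stock purchase plan is not withheld from the employee.)
Total deductions = $29.99 + $634.84 + $99.02 + $14.11 + $32.44 + $309.81 = $1,120.21
Net pay = $7,052.55 − $1,120.21 = $5,932.34

$5,932.34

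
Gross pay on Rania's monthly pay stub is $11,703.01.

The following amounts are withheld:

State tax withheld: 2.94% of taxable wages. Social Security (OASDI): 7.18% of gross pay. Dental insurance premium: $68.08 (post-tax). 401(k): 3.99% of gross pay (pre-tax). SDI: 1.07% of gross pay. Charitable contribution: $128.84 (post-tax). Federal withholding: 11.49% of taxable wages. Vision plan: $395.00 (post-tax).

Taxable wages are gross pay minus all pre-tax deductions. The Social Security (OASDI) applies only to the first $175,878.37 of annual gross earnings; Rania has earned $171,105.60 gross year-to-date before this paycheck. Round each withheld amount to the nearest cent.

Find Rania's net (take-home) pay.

401(k): $11,703.01 × 0.0399 = $466.95
Taxable wages = $11,703.01 − $466.95 = $11,236.06
Federal withholding: $11,236.06 × 0.1149 = $1,291.02
State tax withheld: $11,236.06 × 0.0294 = $330.34
Social Security (OASDI): only $175,878.37 − $171,105.60 = $4,772.77 of this check is subject → $4,772.77 × 0.0718 = $342.68
SDI: $11,703.01 × 0.0107 = $125.22
Charitable contribution: $128.84
Dental insurance premium: $68.08
Vision plan: $395.00
Total deductions = $466.95 + $1,291.02 + $330.34 + $342.68 + $125.22 + $128.84 + $68.08 + $395.00 = $3,148.13
Net pay = $11,703.01 − $3,148.13 = $8,554.88

$8,554.88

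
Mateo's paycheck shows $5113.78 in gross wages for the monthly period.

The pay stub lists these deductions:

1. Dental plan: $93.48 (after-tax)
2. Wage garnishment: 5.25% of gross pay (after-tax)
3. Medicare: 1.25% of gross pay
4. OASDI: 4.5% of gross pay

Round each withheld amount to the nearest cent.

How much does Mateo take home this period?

Medicare: $5113.78 × 0.0125 = $63.92
OASDI: $5113.78 × 0.045 = $230.12
Wage garnishment: $5113.78 × 0.0525 = $268.47
Dental plan: $93.48
Total deductions = $63.92 + $230.12 + $268.47 + $93.48 = $655.99
Net pay = $5113.78 − $655.99 = $4457.79

$4457.79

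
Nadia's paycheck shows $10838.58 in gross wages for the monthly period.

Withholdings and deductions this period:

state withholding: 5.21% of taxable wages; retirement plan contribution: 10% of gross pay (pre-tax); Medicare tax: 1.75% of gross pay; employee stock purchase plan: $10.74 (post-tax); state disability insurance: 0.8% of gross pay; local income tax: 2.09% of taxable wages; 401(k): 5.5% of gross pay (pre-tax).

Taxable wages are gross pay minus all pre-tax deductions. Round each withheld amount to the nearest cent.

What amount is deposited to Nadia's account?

$8202.90

401(k): $10838.58 × 0.055 = $596.12
Retirement plan contribution: $10838.58 × 0.1 = $1083.86
Pre-tax total = $596.12 + $1083.86 = $1679.98
Taxable wages = $10838.58 − $1679.98 = $9158.60
Local income tax: $9158.60 × 0.0209 = $191.41
State withholding: $9158.60 × 0.0521 = $477.16
Medicare tax: $10838.58 × 0.0175 = $189.68
State disability insurance: $10838.58 × 0.008 = $86.71
Employee stock purchase plan: $10.74
Total deductions = $596.12 + $1083.86 + $191.41 + $477.16 + $189.68 + $86.71 + $10.74 = $2635.68
Net pay = $10838.58 − $2635.68 = $8202.90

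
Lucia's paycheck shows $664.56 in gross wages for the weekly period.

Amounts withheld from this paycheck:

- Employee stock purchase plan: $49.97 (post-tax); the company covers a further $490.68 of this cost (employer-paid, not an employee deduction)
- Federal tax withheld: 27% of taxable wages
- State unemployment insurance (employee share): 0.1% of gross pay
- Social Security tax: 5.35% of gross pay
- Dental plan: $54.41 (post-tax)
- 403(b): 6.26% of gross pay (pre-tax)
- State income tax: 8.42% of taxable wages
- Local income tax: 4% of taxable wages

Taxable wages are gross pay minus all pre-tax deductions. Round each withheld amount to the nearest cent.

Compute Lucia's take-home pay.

403(b): $664.56 × 0.0626 = $41.60
Taxable wages = $664.56 − $41.60 = $622.96
State income tax: $622.96 × 0.0842 = $52.45
Local income tax: $622.96 × 0.04 = $24.92
Federal tax withheld: $622.96 × 0.27 = $168.20
State unemployment insurance (employee share): $664.56 × 0.001 = $0.66
Social Security tax: $664.56 × 0.0535 = $35.55
Employee stock purchase plan: $49.97
Dental plan: $54.41
(Employer's $490.68 toward employee stock purchase plan is not withheld from the employee.)
Total deductions = $41.60 + $52.45 + $24.92 + $168.20 + $0.66 + $35.55 + $49.97 + $54.41 = $427.76
Net pay = $664.56 − $427.76 = $236.80

$236.80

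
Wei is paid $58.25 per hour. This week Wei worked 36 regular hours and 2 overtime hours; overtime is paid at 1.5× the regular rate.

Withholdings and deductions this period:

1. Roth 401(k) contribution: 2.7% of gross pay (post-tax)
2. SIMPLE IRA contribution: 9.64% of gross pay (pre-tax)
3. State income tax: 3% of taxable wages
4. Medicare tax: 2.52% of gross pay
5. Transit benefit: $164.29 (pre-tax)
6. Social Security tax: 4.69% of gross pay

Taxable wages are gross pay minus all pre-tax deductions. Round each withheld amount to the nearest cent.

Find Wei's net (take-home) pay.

Regular pay: 36 × $58.25 = $2,097.00
Overtime pay: 2 × $58.25 × 1.5 = $174.75
Gross pay = $2,097.00 + $174.75 = $2,271.75
Transit benefit: $164.29
SIMPLE IRA contribution: $2,271.75 × 0.0964 = $219.00
Pre-tax total = $164.29 + $219.00 = $383.29
Taxable wages = $2,271.75 − $383.29 = $1,888.46
State income tax: $1,888.46 × 0.03 = $56.65
Medicare tax: $2,271.75 × 0.0252 = $57.25
Social Security tax: $2,271.75 × 0.0469 = $106.55
Roth 401(k) contribution: $2,271.75 × 0.027 = $61.34
Total deductions = $164.29 + $219.00 + $56.65 + $57.25 + $106.55 + $61.34 = $665.08
Net pay = $2,271.75 − $665.08 = $1,606.67

$1,606.67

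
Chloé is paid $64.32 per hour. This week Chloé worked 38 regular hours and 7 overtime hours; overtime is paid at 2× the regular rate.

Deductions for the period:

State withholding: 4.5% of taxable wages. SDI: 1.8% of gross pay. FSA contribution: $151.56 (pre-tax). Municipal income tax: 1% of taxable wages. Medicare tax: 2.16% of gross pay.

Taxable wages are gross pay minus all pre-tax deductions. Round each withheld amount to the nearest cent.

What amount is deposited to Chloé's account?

Regular pay: 38 × $64.32 = $2,444.16
Overtime pay: 7 × $64.32 × 2 = $900.48
Gross pay = $2,444.16 + $900.48 = $3,344.64
FSA contribution: $151.56
Taxable wages = $3,344.64 − $151.56 = $3,193.08
State withholding: $3,193.08 × 0.045 = $143.69
Municipal income tax: $3,193.08 × 0.01 = $31.93
Medicare tax: $3,344.64 × 0.0216 = $72.24
SDI: $3,344.64 × 0.018 = $60.20
Total deductions = $151.56 + $143.69 + $31.93 + $72.24 + $60.20 = $459.62
Net pay = $3,344.64 − $459.62 = $2,885.02

$2,885.02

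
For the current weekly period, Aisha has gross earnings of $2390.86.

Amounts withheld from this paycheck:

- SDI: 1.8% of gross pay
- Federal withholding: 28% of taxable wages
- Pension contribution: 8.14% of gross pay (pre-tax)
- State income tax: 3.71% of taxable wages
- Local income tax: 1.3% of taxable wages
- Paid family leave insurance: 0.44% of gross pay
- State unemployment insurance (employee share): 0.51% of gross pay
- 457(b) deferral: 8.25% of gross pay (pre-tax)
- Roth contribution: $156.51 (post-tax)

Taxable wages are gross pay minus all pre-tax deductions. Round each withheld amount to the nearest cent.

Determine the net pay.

$1116.86

Pension contribution: $2390.86 × 0.0814 = $194.62
457(b) deferral: $2390.86 × 0.0825 = $197.25
Pre-tax total = $194.62 + $197.25 = $391.87
Taxable wages = $2390.86 − $391.87 = $1998.99
Federal withholding: $1998.99 × 0.28 = $559.72
Local income tax: $1998.99 × 0.013 = $25.99
State income tax: $1998.99 × 0.0371 = $74.16
SDI: $2390.86 × 0.018 = $43.04
Paid family leave insurance: $2390.86 × 0.0044 = $10.52
State unemployment insurance (employee share): $2390.86 × 0.0051 = $12.19
Roth contribution: $156.51
Total deductions = $194.62 + $197.25 + $559.72 + $25.99 + $74.16 + $43.04 + $10.52 + $12.19 + $156.51 = $1274.00
Net pay = $2390.86 − $1274.00 = $1116.86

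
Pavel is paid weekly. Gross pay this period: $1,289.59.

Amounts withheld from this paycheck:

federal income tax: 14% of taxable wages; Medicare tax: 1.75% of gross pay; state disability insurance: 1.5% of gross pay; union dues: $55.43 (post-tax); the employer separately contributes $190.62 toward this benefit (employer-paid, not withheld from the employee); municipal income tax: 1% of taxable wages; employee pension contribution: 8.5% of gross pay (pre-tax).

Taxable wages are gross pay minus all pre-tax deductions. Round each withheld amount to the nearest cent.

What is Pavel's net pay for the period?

Employee pension contribution: $1,289.59 × 0.085 = $109.62
Taxable wages = $1,289.59 − $109.62 = $1,179.97
Federal income tax: $1,179.97 × 0.14 = $165.20
Municipal income tax: $1,179.97 × 0.01 = $11.80
State disability insurance: $1,289.59 × 0.015 = $19.34
Medicare tax: $1,289.59 × 0.0175 = $22.57
Union dues: $55.43
(Employer's $190.62 toward union dues is not withheld from the employee.)
Total deductions = $109.62 + $165.20 + $11.80 + $19.34 + $22.57 + $55.43 = $383.96
Net pay = $1,289.59 − $383.96 = $905.63

$905.63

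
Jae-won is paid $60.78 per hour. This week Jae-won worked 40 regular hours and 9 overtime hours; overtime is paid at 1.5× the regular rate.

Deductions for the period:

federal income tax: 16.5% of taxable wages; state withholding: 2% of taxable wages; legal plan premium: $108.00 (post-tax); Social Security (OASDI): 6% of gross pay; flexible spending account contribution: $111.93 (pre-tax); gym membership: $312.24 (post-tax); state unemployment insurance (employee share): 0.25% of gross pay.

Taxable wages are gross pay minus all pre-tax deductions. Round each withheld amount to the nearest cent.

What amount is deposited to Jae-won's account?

Regular pay: 40 × $60.78 = $2431.20
Overtime pay: 9 × $60.78 × 1.5 = $820.53
Gross pay = $2431.20 + $820.53 = $3251.73
Flexible spending account contribution: $111.93
Taxable wages = $3251.73 − $111.93 = $3139.80
Federal income tax: $3139.80 × 0.165 = $518.07
State withholding: $3139.80 × 0.02 = $62.80
Social Security (OASDI): $3251.73 × 0.06 = $195.10
State unemployment insurance (employee share): $3251.73 × 0.0025 = $8.13
Gym membership: $312.24
Legal plan premium: $108.00
Total deductions = $111.93 + $518.07 + $62.80 + $195.10 + $8.13 + $312.24 + $108.00 = $1316.27
Net pay = $3251.73 − $1316.27 = $1935.46

$1935.46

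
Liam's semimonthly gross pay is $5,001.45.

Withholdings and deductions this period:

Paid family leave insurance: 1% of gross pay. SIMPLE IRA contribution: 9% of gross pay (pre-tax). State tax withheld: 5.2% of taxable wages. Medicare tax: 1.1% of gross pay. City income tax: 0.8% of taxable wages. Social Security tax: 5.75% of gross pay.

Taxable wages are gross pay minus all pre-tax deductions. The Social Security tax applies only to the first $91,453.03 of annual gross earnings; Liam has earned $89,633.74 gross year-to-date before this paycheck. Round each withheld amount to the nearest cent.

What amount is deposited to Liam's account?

$4,068.60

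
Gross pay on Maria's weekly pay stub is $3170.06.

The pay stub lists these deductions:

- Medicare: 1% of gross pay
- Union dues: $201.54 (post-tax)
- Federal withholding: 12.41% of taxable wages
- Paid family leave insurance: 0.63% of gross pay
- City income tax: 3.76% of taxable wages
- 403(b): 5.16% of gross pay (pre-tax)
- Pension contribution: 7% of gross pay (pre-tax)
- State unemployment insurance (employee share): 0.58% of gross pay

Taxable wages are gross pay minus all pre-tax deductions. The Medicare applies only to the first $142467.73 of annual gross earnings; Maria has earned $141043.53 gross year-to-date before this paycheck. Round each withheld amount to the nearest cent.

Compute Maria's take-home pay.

$2080.17

403(b): $3170.06 × 0.0516 = $163.58
Pension contribution: $3170.06 × 0.07 = $221.90
Pre-tax total = $163.58 + $221.90 = $385.48
Taxable wages = $3170.06 − $385.48 = $2784.58
Federal withholding: $2784.58 × 0.1241 = $345.57
City income tax: $2784.58 × 0.0376 = $104.70
State unemployment insurance (employee share): $3170.06 × 0.0058 = $18.39
Medicare: only $142467.73 − $141043.53 = $1424.20 of this check is subject → $1424.20 × 0.01 = $14.24
Paid family leave insurance: $3170.06 × 0.0063 = $19.97
Union dues: $201.54
Total deductions = $163.58 + $221.90 + $345.57 + $104.70 + $18.39 + $14.24 + $19.97 + $201.54 = $1089.89
Net pay = $3170.06 − $1089.89 = $2080.17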